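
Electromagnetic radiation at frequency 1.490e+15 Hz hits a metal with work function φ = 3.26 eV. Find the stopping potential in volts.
2.9021 V

The stopping potential V_s satisfies: eV_s = KE_max

First, find KE_max using Einstein's equation:
E_photon = hf = (6.626×10⁻³⁴ J·s)(1.490e+15 Hz) = 6.1621 eV
KE_max = E_photon - φ = 6.1621 - 3.26 = 2.9021 eV

Since eV_s = KE_max:
V_s = KE_max/e = 2.9021 V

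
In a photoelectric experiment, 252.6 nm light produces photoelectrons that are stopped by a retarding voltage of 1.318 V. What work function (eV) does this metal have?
3.59 eV

The stopping potential gives the maximum kinetic energy: KE_max = eV_s = 1.318 eV

From Einstein's photoelectric equation: KE_max = hc/λ - φ
Rearranging: φ = hc/λ - KE_max

Calculate photon energy:
E_photon = hc/λ = (6.626×10⁻³⁴ J·s)(3×10⁸ m/s) / (252.6×10⁻⁹ m) = 4.9083 eV

Therefore:
φ = 4.9083 - 1.318 = 3.59 eV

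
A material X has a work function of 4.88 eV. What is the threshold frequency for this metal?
1.1800e+15 Hz

The threshold frequency is when the photon energy equals the work function:
hf₀ = φ

Solving for f₀:
f₀ = φ/h = (4.88 eV × 1.602×10⁻¹⁹ J/eV) / (6.626×10⁻³⁴ J·s)
f₀ = 1.1800e+15 Hz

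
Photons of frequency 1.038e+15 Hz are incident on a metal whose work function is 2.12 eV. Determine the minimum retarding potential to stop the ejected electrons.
2.1728 V

The stopping potential V_s satisfies: eV_s = KE_max

First, find KE_max using Einstein's equation:
E_photon = hf = (6.626×10⁻³⁴ J·s)(1.038e+15 Hz) = 4.2928 eV
KE_max = E_photon - φ = 4.2928 - 2.12 = 2.1728 eV

Since eV_s = KE_max:
V_s = KE_max/e = 2.1728 V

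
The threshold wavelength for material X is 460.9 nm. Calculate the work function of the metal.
2.69 eV

At the threshold wavelength, photon energy equals work function:
φ = hc/λ₀

Calculating:
φ = (6.626×10⁻³⁴ J·s)(3×10⁸ m/s) / (460.9×10⁻⁹ m)
φ = 2.69 eV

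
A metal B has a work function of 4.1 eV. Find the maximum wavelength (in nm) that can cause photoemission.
302.40 nm

The threshold wavelength is when the photon energy equals the work function:
hc/λ₀ = φ

Solving for λ₀:
λ₀ = hc/φ = (6.626×10⁻³⁴ J·s)(3×10⁸ m/s) / (4.1 eV × 1.602×10⁻¹⁹ J/eV)
λ₀ = 302.40 nm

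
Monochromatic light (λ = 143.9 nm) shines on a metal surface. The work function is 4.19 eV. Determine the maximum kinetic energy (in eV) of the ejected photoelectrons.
4.4260 eV

Using Einstein's photoelectric equation: KE_max = hf - φ = hc/λ - φ

First, calculate the photon energy:
E_photon = hc/λ = (6.626×10⁻³⁴ J·s)(3×10⁸ m/s) / (143.9×10⁻⁹ m)
E_photon = 8.6160 eV

Then, the maximum kinetic energy:
KE_max = E_photon - φ = 8.6160 eV - 4.19 eV = 4.4260 eV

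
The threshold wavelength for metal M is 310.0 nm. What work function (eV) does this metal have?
4.00 eV

At the threshold wavelength, photon energy equals work function:
φ = hc/λ₀

Calculating:
φ = (6.626×10⁻³⁴ J·s)(3×10⁸ m/s) / (310.0×10⁻⁹ m)
φ = 4.00 eV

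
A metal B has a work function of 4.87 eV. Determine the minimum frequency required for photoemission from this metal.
1.1776e+15 Hz

The threshold frequency is when the photon energy equals the work function:
hf₀ = φ

Solving for f₀:
f₀ = φ/h = (4.87 eV × 1.602×10⁻¹⁹ J/eV) / (6.626×10⁻³⁴ J·s)
f₀ = 1.1776e+15 Hz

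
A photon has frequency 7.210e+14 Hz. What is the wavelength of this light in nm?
415.80 nm

Using the wave equation: c = fλ

Solving for wavelength:
λ = c/f = (3×10⁸ m/s) / (7.210e+14 Hz)
λ = 415.80 nm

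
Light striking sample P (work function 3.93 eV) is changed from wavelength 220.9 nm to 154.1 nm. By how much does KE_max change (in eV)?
2.4330 eV

Using Einstein's equation: KE_max = hc/λ - φ

For λ₁ = 220.9 nm:
KE₁ = hc/λ₁ - φ = 5.6127 - 3.93 = 1.6827 eV

For λ₂ = 154.1 nm:
KE₂ = hc/λ₂ - φ = 8.0457 - 3.93 = 4.1157 eV

Change in KE:
ΔKE = KE₂ - KE₁ = 4.1157 - 1.6827 = 2.4330 eV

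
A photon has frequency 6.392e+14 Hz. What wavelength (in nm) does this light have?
469.01 nm

Using the wave equation: c = fλ

Solving for wavelength:
λ = c/f = (3×10⁸ m/s) / (6.392e+14 Hz)
λ = 469.01 nm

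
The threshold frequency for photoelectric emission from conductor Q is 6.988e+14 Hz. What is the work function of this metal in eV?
2.89 eV

At the threshold frequency, photon energy equals work function:
φ = hf₀

Calculating:
φ = (6.626×10⁻³⁴ J·s)(6.988e+14 Hz)
φ = 2.89 eV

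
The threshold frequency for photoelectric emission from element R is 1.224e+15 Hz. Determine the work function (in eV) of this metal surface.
5.06 eV

At the threshold frequency, photon energy equals work function:
φ = hf₀

Calculating:
φ = (6.626×10⁻³⁴ J·s)(1.224e+15 Hz)
φ = 5.06 eV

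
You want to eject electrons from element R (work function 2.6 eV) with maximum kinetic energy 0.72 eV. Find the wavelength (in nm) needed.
373.45 nm

From Einstein's equation: KE_max = hc/λ - φ

Rearranging for λ:
hc/λ = KE_max + φ
λ = hc/(KE_max + φ)

Required photon energy:
E_photon = KE_max + φ = 0.72 + 2.6 = 3.32 eV

Required wavelength:
λ = hc/E_photon = (6.626×10⁻³⁴)(3×10⁸) / (3.32 × 1.602×10⁻¹⁹)
λ = 373.45 nm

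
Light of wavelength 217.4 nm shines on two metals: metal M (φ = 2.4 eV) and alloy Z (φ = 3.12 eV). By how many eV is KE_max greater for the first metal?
0.7200 eV

Using KE_max = hc/λ - φ for each metal:

Photon energy: E = hc/λ = 5.7030 eV

For metal M (φ₁ = 2.4 eV):
KE₁ = E - φ₁ = 5.7030 - 2.4 = 3.3030 eV

For alloy Z (φ₂ = 3.12 eV):
KE₂ = E - φ₂ = 5.7030 - 3.12 = 2.5830 eV

Difference:
ΔKE = KE₁ - KE₂ = 3.3030 - 2.5830 = 0.7200 eV

Note: The difference equals the difference in work functions: 3.12 - 2.4 = 0.72 eV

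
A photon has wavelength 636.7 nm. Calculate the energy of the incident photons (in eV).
1.9473 eV

Using E = hf = hc/λ:

E = hc/λ = (6.626×10⁻³⁴ J·s)(3×10⁸ m/s) / (636.7×10⁻⁹ m)
E = 1.9473 eV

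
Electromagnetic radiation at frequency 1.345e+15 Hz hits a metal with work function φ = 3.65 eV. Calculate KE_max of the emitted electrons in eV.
1.9125 eV

Using Einstein's photoelectric equation: KE_max = hf - φ

First, calculate the photon energy:
E_photon = hf = (6.626×10⁻³⁴ J·s)(1.345e+15 Hz)
E_photon = 5.5625 eV

Then, the maximum kinetic energy:
KE_max = E_photon - φ = 5.5625 eV - 3.65 eV = 1.9125 eV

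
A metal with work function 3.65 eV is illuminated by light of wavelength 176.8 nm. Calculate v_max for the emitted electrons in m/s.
1.0876e+06 m/s

First, find the maximum kinetic energy:
E_photon = hc/λ = 7.0127 eV
KE_max = E_photon - φ = 7.0127 - 3.65 = 3.3627 eV

Convert to Joules: KE_max = 3.3627 × 1.602×10⁻¹⁹ J = 5.3876e-19 J

Then use KE = ½mv² to find velocity:
v = √(2·KE/m) = √(2 × 5.3876e-19 J / 9.109e-31 kg)
v = 1.0876e+06 m/s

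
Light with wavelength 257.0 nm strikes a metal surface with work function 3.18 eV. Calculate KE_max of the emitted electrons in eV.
1.6443 eV

Using Einstein's photoelectric equation: KE_max = hf - φ = hc/λ - φ

First, calculate the photon energy:
E_photon = hc/λ = (6.626×10⁻³⁴ J·s)(3×10⁸ m/s) / (257.0×10⁻⁹ m)
E_photon = 4.8243 eV

Then, the maximum kinetic energy:
KE_max = E_photon - φ = 4.8243 eV - 3.18 eV = 1.6443 eV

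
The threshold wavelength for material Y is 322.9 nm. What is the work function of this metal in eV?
3.84 eV

At the threshold wavelength, photon energy equals work function:
φ = hc/λ₀

Calculating:
φ = (6.626×10⁻³⁴ J·s)(3×10⁸ m/s) / (322.9×10⁻⁹ m)
φ = 3.84 eV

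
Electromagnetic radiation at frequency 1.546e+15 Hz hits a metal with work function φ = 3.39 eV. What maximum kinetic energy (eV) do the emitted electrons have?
3.0037 eV

Using Einstein's photoelectric equation: KE_max = hf - φ

First, calculate the photon energy:
E_photon = hf = (6.626×10⁻³⁴ J·s)(1.546e+15 Hz)
E_photon = 6.3937 eV

Then, the maximum kinetic energy:
KE_max = E_photon - φ = 6.3937 eV - 3.39 eV = 3.0037 eV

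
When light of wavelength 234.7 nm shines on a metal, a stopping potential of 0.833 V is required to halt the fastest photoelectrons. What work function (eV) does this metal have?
4.45 eV

The stopping potential gives the maximum kinetic energy: KE_max = eV_s = 0.833 eV

From Einstein's photoelectric equation: KE_max = hc/λ - φ
Rearranging: φ = hc/λ - KE_max

Calculate photon energy:
E_photon = hc/λ = (6.626×10⁻³⁴ J·s)(3×10⁸ m/s) / (234.7×10⁻⁹ m) = 5.2827 eV

Therefore:
φ = 5.2827 - 0.833 = 4.45 eV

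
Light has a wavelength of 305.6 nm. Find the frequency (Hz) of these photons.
9.8100e+14 Hz

Using the wave equation: c = fλ

Solving for frequency:
f = c/λ = (3×10⁸ m/s) / (305.6×10⁻⁹ m)
f = 9.8100e+14 Hz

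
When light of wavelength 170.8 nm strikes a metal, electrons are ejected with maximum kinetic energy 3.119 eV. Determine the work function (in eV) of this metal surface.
4.14 eV

From Einstein's photoelectric equation: KE_max = hf - φ = hc/λ - φ

Rearranging for φ:
φ = hc/λ - KE_max

Calculate photon energy:
E_photon = hc/λ = 7.2590 eV

Therefore:
φ = 7.2590 - 3.119 = 4.14 eV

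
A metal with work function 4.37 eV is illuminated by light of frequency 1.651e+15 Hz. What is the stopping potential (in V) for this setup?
2.4580 V

The stopping potential V_s satisfies: eV_s = KE_max

First, find KE_max using Einstein's equation:
E_photon = hf = (6.626×10⁻³⁴ J·s)(1.651e+15 Hz) = 6.8280 eV
KE_max = E_photon - φ = 6.8280 - 4.37 = 2.4580 eV

Since eV_s = KE_max:
V_s = KE_max/e = 2.4580 V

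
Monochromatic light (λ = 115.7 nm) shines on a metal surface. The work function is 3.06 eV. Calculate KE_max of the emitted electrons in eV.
7.6560 eV

Using Einstein's photoelectric equation: KE_max = hf - φ = hc/λ - φ

First, calculate the photon energy:
E_photon = hc/λ = (6.626×10⁻³⁴ J·s)(3×10⁸ m/s) / (115.7×10⁻⁹ m)
E_photon = 10.7160 eV

Then, the maximum kinetic energy:
KE_max = E_photon - φ = 10.7160 eV - 3.06 eV = 7.6560 eV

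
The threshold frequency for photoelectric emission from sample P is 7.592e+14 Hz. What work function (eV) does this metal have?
3.14 eV

At the threshold frequency, photon energy equals work function:
φ = hf₀

Calculating:
φ = (6.626×10⁻³⁴ J·s)(7.592e+14 Hz)
φ = 3.14 eV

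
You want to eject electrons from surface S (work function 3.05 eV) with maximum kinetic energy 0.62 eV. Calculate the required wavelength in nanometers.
337.83 nm

From Einstein's equation: KE_max = hc/λ - φ

Rearranging for λ:
hc/λ = KE_max + φ
λ = hc/(KE_max + φ)

Required photon energy:
E_photon = KE_max + φ = 0.62 + 3.05 = 3.67 eV

Required wavelength:
λ = hc/E_photon = (6.626×10⁻³⁴)(3×10⁸) / (3.67 × 1.602×10⁻¹⁹)
λ = 337.83 nm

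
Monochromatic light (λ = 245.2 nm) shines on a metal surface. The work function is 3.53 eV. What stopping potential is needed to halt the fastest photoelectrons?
1.5265 V

The stopping potential V_s satisfies: eV_s = KE_max

First, find KE_max using Einstein's equation:
E_photon = hc/λ = 5.0565 eV
KE_max = E_photon - φ = 5.0565 - 3.53 = 1.5265 eV

Since eV_s = KE_max:
V_s = KE_max/e = 1.5265 V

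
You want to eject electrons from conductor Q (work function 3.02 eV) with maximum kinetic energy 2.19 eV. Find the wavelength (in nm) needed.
237.97 nm

From Einstein's equation: KE_max = hc/λ - φ

Rearranging for λ:
hc/λ = KE_max + φ
λ = hc/(KE_max + φ)

Required photon energy:
E_photon = KE_max + φ = 2.19 + 3.02 = 5.21 eV

Required wavelength:
λ = hc/E_photon = (6.626×10⁻³⁴)(3×10⁸) / (5.21 × 1.602×10⁻¹⁹)
λ = 237.97 nm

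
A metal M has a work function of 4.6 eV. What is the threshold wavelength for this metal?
269.53 nm

The threshold wavelength is when the photon energy equals the work function:
hc/λ₀ = φ

Solving for λ₀:
λ₀ = hc/φ = (6.626×10⁻³⁴ J·s)(3×10⁸ m/s) / (4.6 eV × 1.602×10⁻¹⁹ J/eV)
λ₀ = 269.53 nm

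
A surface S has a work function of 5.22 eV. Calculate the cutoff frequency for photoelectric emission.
1.2622e+15 Hz

The threshold frequency is when the photon energy equals the work function:
hf₀ = φ

Solving for f₀:
f₀ = φ/h = (5.22 eV × 1.602×10⁻¹⁹ J/eV) / (6.626×10⁻³⁴ J·s)
f₀ = 1.2622e+15 Hz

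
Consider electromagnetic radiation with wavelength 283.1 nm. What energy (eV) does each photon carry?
4.3795 eV

Using E = hf = hc/λ:

E = hc/λ = (6.626×10⁻³⁴ J·s)(3×10⁸ m/s) / (283.1×10⁻⁹ m)
E = 4.3795 eV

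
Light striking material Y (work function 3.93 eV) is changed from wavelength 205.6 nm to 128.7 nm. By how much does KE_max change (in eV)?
3.6032 eV

Using Einstein's equation: KE_max = hc/λ - φ

For λ₁ = 205.6 nm:
KE₁ = hc/λ₁ - φ = 6.0304 - 3.93 = 2.1004 eV

For λ₂ = 128.7 nm:
KE₂ = hc/λ₂ - φ = 9.6336 - 3.93 = 5.7036 eV

Change in KE:
ΔKE = KE₂ - KE₁ = 5.7036 - 2.1004 = 3.6032 eV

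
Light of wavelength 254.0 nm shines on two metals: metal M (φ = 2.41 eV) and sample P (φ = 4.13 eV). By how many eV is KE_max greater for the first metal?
1.7200 eV

Using KE_max = hc/λ - φ for each metal:

Photon energy: E = hc/λ = 4.8813 eV

For metal M (φ₁ = 2.41 eV):
KE₁ = E - φ₁ = 4.8813 - 2.41 = 2.4713 eV

For sample P (φ₂ = 4.13 eV):
KE₂ = E - φ₂ = 4.8813 - 4.13 = 0.7513 eV

Difference:
ΔKE = KE₁ - KE₂ = 2.4713 - 0.7513 = 1.7200 eV

Note: The difference equals the difference in work functions: 4.13 - 2.41 = 1.72 eV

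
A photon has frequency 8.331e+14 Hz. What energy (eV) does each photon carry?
3.4454 eV

Using E = hf:

E = hf = (6.626×10⁻³⁴ J·s)(8.331e+14 Hz)
E = 3.4454 eV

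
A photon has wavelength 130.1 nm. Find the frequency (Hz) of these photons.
2.3043e+15 Hz

Using the wave equation: c = fλ

Solving for frequency:
f = c/λ = (3×10⁸ m/s) / (130.1×10⁻⁹ m)
f = 2.3043e+15 Hz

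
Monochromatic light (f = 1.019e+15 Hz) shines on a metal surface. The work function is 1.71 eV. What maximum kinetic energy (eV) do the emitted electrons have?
2.5042 eV

Using Einstein's photoelectric equation: KE_max = hf - φ

First, calculate the photon energy:
E_photon = hf = (6.626×10⁻³⁴ J·s)(1.019e+15 Hz)
E_photon = 4.2142 eV

Then, the maximum kinetic energy:
KE_max = E_photon - φ = 4.2142 eV - 1.71 eV = 2.5042 eV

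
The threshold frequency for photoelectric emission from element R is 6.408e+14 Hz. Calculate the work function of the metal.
2.65 eV

At the threshold frequency, photon energy equals work function:
φ = hf₀

Calculating:
φ = (6.626×10⁻³⁴ J·s)(6.408e+14 Hz)
φ = 2.65 eV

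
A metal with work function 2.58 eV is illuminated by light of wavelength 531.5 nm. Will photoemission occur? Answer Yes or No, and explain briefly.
No

For photoemission, the photon energy must exceed the work function.

Photon energy: E = hc/λ = 2.3327 eV
Work function: φ = 2.58 eV

Since E_photon (2.3327 eV) < φ (2.58 eV), photoemission will NOT occur.
The threshold wavelength is λ₀ = hc/φ = 480.6 nm.
Since 531.5 nm > 480.6 nm, the photons lack sufficient energy.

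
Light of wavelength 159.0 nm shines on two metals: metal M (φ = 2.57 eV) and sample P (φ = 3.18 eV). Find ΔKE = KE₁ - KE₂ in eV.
0.6100 eV

Using KE_max = hc/λ - φ for each metal:

Photon energy: E = hc/λ = 7.7977 eV

For metal M (φ₁ = 2.57 eV):
KE₁ = E - φ₁ = 7.7977 - 2.57 = 5.2277 eV

For sample P (φ₂ = 3.18 eV):
KE₂ = E - φ₂ = 7.7977 - 3.18 = 4.6177 eV

Difference:
ΔKE = KE₁ - KE₂ = 5.2277 - 4.6177 = 0.6100 eV

Note: The difference equals the difference in work functions: 3.18 - 2.57 = 0.61 eV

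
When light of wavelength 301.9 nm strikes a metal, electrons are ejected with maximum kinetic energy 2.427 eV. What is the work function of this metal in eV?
1.68 eV

From Einstein's photoelectric equation: KE_max = hf - φ = hc/λ - φ

Rearranging for φ:
φ = hc/λ - KE_max

Calculate photon energy:
E_photon = hc/λ = 4.1068 eV

Therefore:
φ = 4.1068 - 2.427 = 1.68 eV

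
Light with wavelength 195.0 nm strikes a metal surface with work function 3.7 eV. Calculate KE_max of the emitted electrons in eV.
2.6582 eV

Using Einstein's photoelectric equation: KE_max = hf - φ = hc/λ - φ

First, calculate the photon energy:
E_photon = hc/λ = (6.626×10⁻³⁴ J·s)(3×10⁸ m/s) / (195.0×10⁻⁹ m)
E_photon = 6.3582 eV

Then, the maximum kinetic energy:
KE_max = E_photon - φ = 6.3582 eV - 3.7 eV = 2.6582 eV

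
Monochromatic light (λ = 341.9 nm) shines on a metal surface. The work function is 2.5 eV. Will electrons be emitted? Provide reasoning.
Yes

For photoemission, the photon energy must exceed the work function.

Photon energy: E = hc/λ = 3.6263 eV
Work function: φ = 2.5 eV

Since E_photon (3.6263 eV) > φ (2.5 eV), photoemission WILL occur.
The threshold wavelength is λ₀ = hc/φ = 495.9 nm.
Since 341.9 nm < 495.9 nm, the light has sufficient energy.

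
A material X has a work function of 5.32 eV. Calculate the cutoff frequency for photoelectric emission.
1.2864e+15 Hz

The threshold frequency is when the photon energy equals the work function:
hf₀ = φ

Solving for f₀:
f₀ = φ/h = (5.32 eV × 1.602×10⁻¹⁹ J/eV) / (6.626×10⁻³⁴ J·s)
f₀ = 1.2864e+15 Hz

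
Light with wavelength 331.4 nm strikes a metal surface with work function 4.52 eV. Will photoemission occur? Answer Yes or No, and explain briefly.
No

For photoemission, the photon energy must exceed the work function.

Photon energy: E = hc/λ = 3.7412 eV
Work function: φ = 4.52 eV

Since E_photon (3.7412 eV) < φ (4.52 eV), photoemission will NOT occur.
The threshold wavelength is λ₀ = hc/φ = 274.3 nm.
Since 331.4 nm > 274.3 nm, the photons lack sufficient energy.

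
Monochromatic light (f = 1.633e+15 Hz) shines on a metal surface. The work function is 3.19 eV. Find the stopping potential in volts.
3.5635 V

The stopping potential V_s satisfies: eV_s = KE_max

First, find KE_max using Einstein's equation:
E_photon = hf = (6.626×10⁻³⁴ J·s)(1.633e+15 Hz) = 6.7535 eV
KE_max = E_photon - φ = 6.7535 - 3.19 = 3.5635 eV

Since eV_s = KE_max:
V_s = KE_max/e = 3.5635 V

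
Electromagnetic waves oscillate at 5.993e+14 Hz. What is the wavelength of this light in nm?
500.24 nm

Using the wave equation: c = fλ

Solving for wavelength:
λ = c/f = (3×10⁸ m/s) / (5.993e+14 Hz)
λ = 500.24 nm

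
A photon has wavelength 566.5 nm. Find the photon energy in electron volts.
2.1886 eV

Using E = hf = hc/λ:

E = hc/λ = (6.626×10⁻³⁴ J·s)(3×10⁸ m/s) / (566.5×10⁻⁹ m)
E = 2.1886 eV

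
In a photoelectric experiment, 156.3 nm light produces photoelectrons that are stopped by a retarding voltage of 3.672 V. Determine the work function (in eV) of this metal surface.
4.26 eV

The stopping potential gives the maximum kinetic energy: KE_max = eV_s = 3.672 eV

From Einstein's photoelectric equation: KE_max = hc/λ - φ
Rearranging: φ = hc/λ - KE_max

Calculate photon energy:
E_photon = hc/λ = (6.626×10⁻³⁴ J·s)(3×10⁸ m/s) / (156.3×10⁻⁹ m) = 7.9325 eV

Therefore:
φ = 7.9325 - 3.672 = 4.26 eV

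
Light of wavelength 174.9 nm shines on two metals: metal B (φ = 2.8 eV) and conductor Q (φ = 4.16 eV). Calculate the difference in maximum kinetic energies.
1.3600 eV

Using KE_max = hc/λ - φ for each metal:

Photon energy: E = hc/λ = 7.0889 eV

For metal B (φ₁ = 2.8 eV):
KE₁ = E - φ₁ = 7.0889 - 2.8 = 4.2889 eV

For conductor Q (φ₂ = 4.16 eV):
KE₂ = E - φ₂ = 7.0889 - 4.16 = 2.9289 eV

Difference:
ΔKE = KE₁ - KE₂ = 4.2889 - 2.9289 = 1.3600 eV

Note: The difference equals the difference in work functions: 4.16 - 2.8 = 1.36 eV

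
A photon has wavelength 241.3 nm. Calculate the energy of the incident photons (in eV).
5.1382 eV

Using E = hf = hc/λ:

E = hc/λ = (6.626×10⁻³⁴ J·s)(3×10⁸ m/s) / (241.3×10⁻⁹ m)
E = 5.1382 eV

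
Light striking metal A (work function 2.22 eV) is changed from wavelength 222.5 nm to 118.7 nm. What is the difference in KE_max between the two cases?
4.8728 eV

Using Einstein's equation: KE_max = hc/λ - φ

For λ₁ = 222.5 nm:
KE₁ = hc/λ₁ - φ = 5.5723 - 2.22 = 3.3523 eV

For λ₂ = 118.7 nm:
KE₂ = hc/λ₂ - φ = 10.4452 - 2.22 = 8.2252 eV

Change in KE:
ΔKE = KE₂ - KE₁ = 8.2252 - 3.3523 = 4.8728 eV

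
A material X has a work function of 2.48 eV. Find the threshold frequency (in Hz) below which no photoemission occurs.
5.9966e+14 Hz

The threshold frequency is when the photon energy equals the work function:
hf₀ = φ

Solving for f₀:
f₀ = φ/h = (2.48 eV × 1.602×10⁻¹⁹ J/eV) / (6.626×10⁻³⁴ J·s)
f₀ = 5.9966e+14 Hz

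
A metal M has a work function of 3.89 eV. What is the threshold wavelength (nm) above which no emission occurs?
318.73 nm

The threshold wavelength is when the photon energy equals the work function:
hc/λ₀ = φ

Solving for λ₀:
λ₀ = hc/φ = (6.626×10⁻³⁴ J·s)(3×10⁸ m/s) / (3.89 eV × 1.602×10⁻¹⁹ J/eV)
λ₀ = 318.73 nm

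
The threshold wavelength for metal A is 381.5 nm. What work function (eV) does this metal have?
3.25 eV

At the threshold wavelength, photon energy equals work function:
φ = hc/λ₀

Calculating:
φ = (6.626×10⁻³⁴ J·s)(3×10⁸ m/s) / (381.5×10⁻⁹ m)
φ = 3.25 eV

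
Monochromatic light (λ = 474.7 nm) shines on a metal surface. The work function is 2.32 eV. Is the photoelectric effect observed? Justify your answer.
Yes

For photoemission, the photon energy must exceed the work function.

Photon energy: E = hc/λ = 2.6118 eV
Work function: φ = 2.32 eV

Since E_photon (2.6118 eV) > φ (2.32 eV), photoemission WILL occur.
The threshold wavelength is λ₀ = hc/φ = 534.4 nm.
Since 474.7 nm < 534.4 nm, the light has sufficient energy.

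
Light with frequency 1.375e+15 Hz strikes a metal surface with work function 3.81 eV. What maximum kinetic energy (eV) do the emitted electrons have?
1.8765 eV

Using Einstein's photoelectric equation: KE_max = hf - φ

First, calculate the photon energy:
E_photon = hf = (6.626×10⁻³⁴ J·s)(1.375e+15 Hz)
E_photon = 5.6865 eV

Then, the maximum kinetic energy:
KE_max = E_photon - φ = 5.6865 eV - 3.81 eV = 1.8765 eV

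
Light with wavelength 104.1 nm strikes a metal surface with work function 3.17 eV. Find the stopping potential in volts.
8.7401 V

The stopping potential V_s satisfies: eV_s = KE_max

First, find KE_max using Einstein's equation:
E_photon = hc/λ = 11.9101 eV
KE_max = E_photon - φ = 11.9101 - 3.17 = 8.7401 eV

Since eV_s = KE_max:
V_s = KE_max/e = 8.7401 V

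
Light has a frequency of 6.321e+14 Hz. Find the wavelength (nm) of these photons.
474.28 nm

Using the wave equation: c = fλ

Solving for wavelength:
λ = c/f = (3×10⁸ m/s) / (6.321e+14 Hz)
λ = 474.28 nm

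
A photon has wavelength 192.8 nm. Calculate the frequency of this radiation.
1.5549e+15 Hz

Using the wave equation: c = fλ

Solving for frequency:
f = c/λ = (3×10⁸ m/s) / (192.8×10⁻⁹ m)
f = 1.5549e+15 Hz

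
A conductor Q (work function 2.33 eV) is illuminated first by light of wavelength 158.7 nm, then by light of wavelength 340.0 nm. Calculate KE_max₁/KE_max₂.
4.1641

Using Einstein's equation: KE_max = hc/λ - φ

For λ₁ = 158.7 nm:
E₁ = hc/λ₁ = 7.8125 eV
KE₁ = E₁ - φ = 7.8125 - 2.33 = 5.4825 eV

For λ₂ = 340.0 nm:
E₂ = hc/λ₂ = 3.6466 eV
KE₂ = E₂ - φ = 3.6466 - 2.33 = 1.3166 eV

Ratio: KE₁/KE₂ = 5.4825/1.3166 = 4.1641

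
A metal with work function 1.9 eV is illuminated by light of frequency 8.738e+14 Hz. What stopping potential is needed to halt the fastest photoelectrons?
1.7137 V

The stopping potential V_s satisfies: eV_s = KE_max

First, find KE_max using Einstein's equation:
E_photon = hf = (6.626×10⁻³⁴ J·s)(8.738e+14 Hz) = 3.6137 eV
KE_max = E_photon - φ = 3.6137 - 1.9 = 1.7137 eV

Since eV_s = KE_max:
V_s = KE_max/e = 1.7137 V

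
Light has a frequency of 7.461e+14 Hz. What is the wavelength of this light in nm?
401.81 nm

Using the wave equation: c = fλ

Solving for wavelength:
λ = c/f = (3×10⁸ m/s) / (7.461e+14 Hz)
λ = 401.81 nm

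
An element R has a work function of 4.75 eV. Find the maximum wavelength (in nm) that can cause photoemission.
261.02 nm

The threshold wavelength is when the photon energy equals the work function:
hc/λ₀ = φ

Solving for λ₀:
λ₀ = hc/φ = (6.626×10⁻³⁴ J·s)(3×10⁸ m/s) / (4.75 eV × 1.602×10⁻¹⁹ J/eV)
λ₀ = 261.02 nm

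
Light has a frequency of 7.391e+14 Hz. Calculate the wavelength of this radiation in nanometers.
405.62 nm

Using the wave equation: c = fλ

Solving for wavelength:
λ = c/f = (3×10⁸ m/s) / (7.391e+14 Hz)
λ = 405.62 nm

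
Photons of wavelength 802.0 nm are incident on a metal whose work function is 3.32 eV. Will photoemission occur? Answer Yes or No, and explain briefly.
No

For photoemission, the photon energy must exceed the work function.

Photon energy: E = hc/λ = 1.5459 eV
Work function: φ = 3.32 eV

Since E_photon (1.5459 eV) < φ (3.32 eV), photoemission will NOT occur.
The threshold wavelength is λ₀ = hc/φ = 373.4 nm.
Since 802.0 nm > 373.4 nm, the photons lack sufficient energy.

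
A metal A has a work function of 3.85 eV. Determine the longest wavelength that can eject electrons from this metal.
322.04 nm

The threshold wavelength is when the photon energy equals the work function:
hc/λ₀ = φ

Solving for λ₀:
λ₀ = hc/φ = (6.626×10⁻³⁴ J·s)(3×10⁸ m/s) / (3.85 eV × 1.602×10⁻¹⁹ J/eV)
λ₀ = 322.04 nm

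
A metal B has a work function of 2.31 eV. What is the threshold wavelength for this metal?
536.73 nm

The threshold wavelength is when the photon energy equals the work function:
hc/λ₀ = φ

Solving for λ₀:
λ₀ = hc/φ = (6.626×10⁻³⁴ J·s)(3×10⁸ m/s) / (2.31 eV × 1.602×10⁻¹⁹ J/eV)
λ₀ = 536.73 nm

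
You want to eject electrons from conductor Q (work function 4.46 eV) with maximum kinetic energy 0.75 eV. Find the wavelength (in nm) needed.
237.97 nm

From Einstein's equation: KE_max = hc/λ - φ

Rearranging for λ:
hc/λ = KE_max + φ
λ = hc/(KE_max + φ)

Required photon energy:
E_photon = KE_max + φ = 0.75 + 4.46 = 5.21 eV

Required wavelength:
λ = hc/E_photon = (6.626×10⁻³⁴)(3×10⁸) / (5.21 × 1.602×10⁻¹⁹)
λ = 237.97 nm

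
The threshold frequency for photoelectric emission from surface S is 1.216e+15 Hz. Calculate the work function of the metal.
5.03 eV

At the threshold frequency, photon energy equals work function:
φ = hf₀

Calculating:
φ = (6.626×10⁻³⁴ J·s)(1.216e+15 Hz)
φ = 5.03 eV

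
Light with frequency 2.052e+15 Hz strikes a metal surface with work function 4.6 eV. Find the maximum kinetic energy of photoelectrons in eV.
3.8864 eV

Using Einstein's photoelectric equation: KE_max = hf - φ

First, calculate the photon energy:
E_photon = hf = (6.626×10⁻³⁴ J·s)(2.052e+15 Hz)
E_photon = 8.4864 eV

Then, the maximum kinetic energy:
KE_max = E_photon - φ = 8.4864 eV - 4.6 eV = 3.8864 eV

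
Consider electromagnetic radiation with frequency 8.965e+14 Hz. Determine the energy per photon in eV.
3.7076 eV

Using E = hf:

E = hf = (6.626×10⁻³⁴ J·s)(8.965e+14 Hz)
E = 3.7076 eV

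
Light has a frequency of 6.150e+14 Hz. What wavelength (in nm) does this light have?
487.47 nm

Using the wave equation: c = fλ

Solving for wavelength:
λ = c/f = (3×10⁸ m/s) / (6.150e+14 Hz)
λ = 487.47 nm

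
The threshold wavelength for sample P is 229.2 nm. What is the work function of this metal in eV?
5.41 eV

At the threshold wavelength, photon energy equals work function:
φ = hc/λ₀

Calculating:
φ = (6.626×10⁻³⁴ J·s)(3×10⁸ m/s) / (229.2×10⁻⁹ m)
φ = 5.41 eV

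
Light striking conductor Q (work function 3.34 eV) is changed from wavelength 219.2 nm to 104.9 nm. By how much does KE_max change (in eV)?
6.1631 eV

Using Einstein's equation: KE_max = hc/λ - φ

For λ₁ = 219.2 nm:
KE₁ = hc/λ₁ - φ = 5.6562 - 3.34 = 2.3162 eV

For λ₂ = 104.9 nm:
KE₂ = hc/λ₂ - φ = 11.8193 - 3.34 = 8.4793 eV

Change in KE:
ΔKE = KE₂ - KE₁ = 8.4793 - 2.3162 = 6.1631 eV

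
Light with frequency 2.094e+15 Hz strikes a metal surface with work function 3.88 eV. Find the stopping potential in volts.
4.7801 V

The stopping potential V_s satisfies: eV_s = KE_max

First, find KE_max using Einstein's equation:
E_photon = hf = (6.626×10⁻³⁴ J·s)(2.094e+15 Hz) = 8.6601 eV
KE_max = E_photon - φ = 8.6601 - 3.88 = 4.7801 eV

Since eV_s = KE_max:
V_s = KE_max/e = 4.7801 V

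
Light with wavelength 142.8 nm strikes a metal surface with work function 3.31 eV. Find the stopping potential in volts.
5.3724 V

The stopping potential V_s satisfies: eV_s = KE_max

First, find KE_max using Einstein's equation:
E_photon = hc/λ = 8.6824 eV
KE_max = E_photon - φ = 8.6824 - 3.31 = 5.3724 eV

Since eV_s = KE_max:
V_s = KE_max/e = 5.3724 V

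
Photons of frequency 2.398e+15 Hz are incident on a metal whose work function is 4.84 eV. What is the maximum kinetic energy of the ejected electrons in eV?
5.0773 eV

Using Einstein's photoelectric equation: KE_max = hf - φ

First, calculate the photon energy:
E_photon = hf = (6.626×10⁻³⁴ J·s)(2.398e+15 Hz)
E_photon = 9.9173 eV

Then, the maximum kinetic energy:
KE_max = E_photon - φ = 9.9173 eV - 4.84 eV = 5.0773 eV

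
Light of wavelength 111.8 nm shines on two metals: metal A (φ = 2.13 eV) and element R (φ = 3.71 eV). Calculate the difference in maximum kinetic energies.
1.5800 eV

Using KE_max = hc/λ - φ for each metal:

Photon energy: E = hc/λ = 11.0898 eV

For metal A (φ₁ = 2.13 eV):
KE₁ = E - φ₁ = 11.0898 - 2.13 = 8.9598 eV

For element R (φ₂ = 3.71 eV):
KE₂ = E - φ₂ = 11.0898 - 3.71 = 7.3798 eV

Difference:
ΔKE = KE₁ - KE₂ = 8.9598 - 7.3798 = 1.5800 eV

Note: The difference equals the difference in work functions: 3.71 - 2.13 = 1.58 eV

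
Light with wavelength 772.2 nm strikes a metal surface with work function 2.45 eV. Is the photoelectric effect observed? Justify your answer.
No

For photoemission, the photon energy must exceed the work function.

Photon energy: E = hc/λ = 1.6056 eV
Work function: φ = 2.45 eV

Since E_photon (1.6056 eV) < φ (2.45 eV), photoemission will NOT occur.
The threshold wavelength is λ₀ = hc/φ = 506.1 nm.
Since 772.2 nm > 506.1 nm, the photons lack sufficient energy.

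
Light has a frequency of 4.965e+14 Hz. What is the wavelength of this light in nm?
603.81 nm

Using the wave equation: c = fλ

Solving for wavelength:
λ = c/f = (3×10⁸ m/s) / (4.965e+14 Hz)
λ = 603.81 nm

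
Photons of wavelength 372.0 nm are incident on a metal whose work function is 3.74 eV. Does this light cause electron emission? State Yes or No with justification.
No

For photoemission, the photon energy must exceed the work function.

Photon energy: E = hc/λ = 3.3329 eV
Work function: φ = 3.74 eV

Since E_photon (3.3329 eV) < φ (3.74 eV), photoemission will NOT occur.
The threshold wavelength is λ₀ = hc/φ = 331.5 nm.
Since 372.0 nm > 331.5 nm, the photons lack sufficient energy.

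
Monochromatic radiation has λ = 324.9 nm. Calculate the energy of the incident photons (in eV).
3.8161 eV

Using E = hf = hc/λ:

E = hc/λ = (6.626×10⁻³⁴ J·s)(3×10⁸ m/s) / (324.9×10⁻⁹ m)
E = 3.8161 eV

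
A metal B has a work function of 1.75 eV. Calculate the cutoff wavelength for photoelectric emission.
708.48 nm

The threshold wavelength is when the photon energy equals the work function:
hc/λ₀ = φ

Solving for λ₀:
λ₀ = hc/φ = (6.626×10⁻³⁴ J·s)(3×10⁸ m/s) / (1.75 eV × 1.602×10⁻¹⁹ J/eV)
λ₀ = 708.48 nm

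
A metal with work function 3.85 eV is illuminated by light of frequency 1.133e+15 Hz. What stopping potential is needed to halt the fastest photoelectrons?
0.8357 V

The stopping potential V_s satisfies: eV_s = KE_max

First, find KE_max using Einstein's equation:
E_photon = hf = (6.626×10⁻³⁴ J·s)(1.133e+15 Hz) = 4.6857 eV
KE_max = E_photon - φ = 4.6857 - 3.85 = 0.8357 eV

Since eV_s = KE_max:
V_s = KE_max/e = 0.8357 V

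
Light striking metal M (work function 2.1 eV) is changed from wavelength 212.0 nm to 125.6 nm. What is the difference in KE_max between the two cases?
4.0230 eV

Using Einstein's equation: KE_max = hc/λ - φ

For λ₁ = 212.0 nm:
KE₁ = hc/λ₁ - φ = 5.8483 - 2.1 = 3.7483 eV

For λ₂ = 125.6 nm:
KE₂ = hc/λ₂ - φ = 9.8714 - 2.1 = 7.7714 eV

Change in KE:
ΔKE = KE₂ - KE₁ = 7.7714 - 3.7483 = 4.0230 eV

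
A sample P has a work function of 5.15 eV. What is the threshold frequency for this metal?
1.2453e+15 Hz

The threshold frequency is when the photon energy equals the work function:
hf₀ = φ

Solving for f₀:
f₀ = φ/h = (5.15 eV × 1.602×10⁻¹⁹ J/eV) / (6.626×10⁻³⁴ J·s)
f₀ = 1.2453e+15 Hz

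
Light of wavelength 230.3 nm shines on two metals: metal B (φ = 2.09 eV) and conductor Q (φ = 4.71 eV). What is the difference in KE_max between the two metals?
2.6200 eV

Using KE_max = hc/λ - φ for each metal:

Photon energy: E = hc/λ = 5.3836 eV

For metal B (φ₁ = 2.09 eV):
KE₁ = E - φ₁ = 5.3836 - 2.09 = 3.2936 eV

For conductor Q (φ₂ = 4.71 eV):
KE₂ = E - φ₂ = 5.3836 - 4.71 = 0.6736 eV

Difference:
ΔKE = KE₁ - KE₂ = 3.2936 - 0.6736 = 2.6200 eV

Note: The difference equals the difference in work functions: 4.71 - 2.09 = 2.62 eV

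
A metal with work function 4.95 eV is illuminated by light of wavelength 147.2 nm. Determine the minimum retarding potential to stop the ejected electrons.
3.4728 V

The stopping potential V_s satisfies: eV_s = KE_max

First, find KE_max using Einstein's equation:
E_photon = hc/λ = 8.4228 eV
KE_max = E_photon - φ = 8.4228 - 4.95 = 3.4728 eV

Since eV_s = KE_max:
V_s = KE_max/e = 3.4728 V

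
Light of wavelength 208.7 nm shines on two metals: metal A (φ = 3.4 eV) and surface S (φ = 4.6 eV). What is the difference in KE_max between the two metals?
1.2000 eV

Using KE_max = hc/λ - φ for each metal:

Photon energy: E = hc/λ = 5.9408 eV

For metal A (φ₁ = 3.4 eV):
KE₁ = E - φ₁ = 5.9408 - 3.4 = 2.5408 eV

For surface S (φ₂ = 4.6 eV):
KE₂ = E - φ₂ = 5.9408 - 4.6 = 1.3408 eV

Difference:
ΔKE = KE₁ - KE₂ = 2.5408 - 1.3408 = 1.2000 eV

Note: The difference equals the difference in work functions: 4.6 - 3.4 = 1.20 eV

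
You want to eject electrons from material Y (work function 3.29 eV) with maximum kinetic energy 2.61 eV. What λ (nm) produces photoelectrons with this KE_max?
210.14 nm

From Einstein's equation: KE_max = hc/λ - φ

Rearranging for λ:
hc/λ = KE_max + φ
λ = hc/(KE_max + φ)

Required photon energy:
E_photon = KE_max + φ = 2.61 + 3.29 = 5.90 eV

Required wavelength:
λ = hc/E_photon = (6.626×10⁻³⁴)(3×10⁸) / (5.90 × 1.602×10⁻¹⁹)
λ = 210.14 nm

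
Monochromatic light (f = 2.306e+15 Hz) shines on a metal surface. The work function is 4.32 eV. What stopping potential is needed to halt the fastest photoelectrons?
5.2168 V

The stopping potential V_s satisfies: eV_s = KE_max

First, find KE_max using Einstein's equation:
E_photon = hf = (6.626×10⁻³⁴ J·s)(2.306e+15 Hz) = 9.5368 eV
KE_max = E_photon - φ = 9.5368 - 4.32 = 5.2168 eV

Since eV_s = KE_max:
V_s = KE_max/e = 5.2168 V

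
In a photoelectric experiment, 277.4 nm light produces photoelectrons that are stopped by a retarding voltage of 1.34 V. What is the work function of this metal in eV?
3.13 eV

The stopping potential gives the maximum kinetic energy: KE_max = eV_s = 1.34 eV

From Einstein's photoelectric equation: KE_max = hc/λ - φ
Rearranging: φ = hc/λ - KE_max

Calculate photon energy:
E_photon = hc/λ = (6.626×10⁻³⁴ J·s)(3×10⁸ m/s) / (277.4×10⁻⁹ m) = 4.4695 eV

Therefore:
φ = 4.4695 - 1.34 = 3.13 eV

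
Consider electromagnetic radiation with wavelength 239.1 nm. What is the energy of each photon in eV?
5.1855 eV

Using E = hf = hc/λ:

E = hc/λ = (6.626×10⁻³⁴ J·s)(3×10⁸ m/s) / (239.1×10⁻⁹ m)
E = 5.1855 eV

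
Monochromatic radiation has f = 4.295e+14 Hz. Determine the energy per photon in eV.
1.7763 eV

Using E = hf:

E = hf = (6.626×10⁻³⁴ J·s)(4.295e+14 Hz)
E = 1.7763 eV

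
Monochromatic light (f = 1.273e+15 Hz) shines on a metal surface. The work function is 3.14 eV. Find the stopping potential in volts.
2.1247 V

The stopping potential V_s satisfies: eV_s = KE_max

First, find KE_max using Einstein's equation:
E_photon = hf = (6.626×10⁻³⁴ J·s)(1.273e+15 Hz) = 5.2647 eV
KE_max = E_photon - φ = 5.2647 - 3.14 = 2.1247 eV

Since eV_s = KE_max:
V_s = KE_max/e = 2.1247 V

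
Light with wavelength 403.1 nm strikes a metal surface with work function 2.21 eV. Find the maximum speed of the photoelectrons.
5.5186e+05 m/s

First, find the maximum kinetic energy:
E_photon = hc/λ = 3.0758 eV
KE_max = E_photon - φ = 3.0758 - 2.21 = 0.8658 eV

Convert to Joules: KE_max = 0.8658 × 1.602×10⁻¹⁹ J = 1.3871e-19 J

Then use KE = ½mv² to find velocity:
v = √(2·KE/m) = √(2 × 1.3871e-19 J / 9.109e-31 kg)
v = 5.5186e+05 m/s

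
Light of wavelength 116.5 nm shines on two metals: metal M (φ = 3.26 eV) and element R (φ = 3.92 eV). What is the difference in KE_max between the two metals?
0.6600 eV

Using KE_max = hc/λ - φ for each metal:

Photon energy: E = hc/λ = 10.6424 eV

For metal M (φ₁ = 3.26 eV):
KE₁ = E - φ₁ = 10.6424 - 3.26 = 7.3824 eV

For element R (φ₂ = 3.92 eV):
KE₂ = E - φ₂ = 10.6424 - 3.92 = 6.7224 eV

Difference:
ΔKE = KE₁ - KE₂ = 7.3824 - 6.7224 = 0.6600 eV

Note: The difference equals the difference in work functions: 3.92 - 3.26 = 0.66 eV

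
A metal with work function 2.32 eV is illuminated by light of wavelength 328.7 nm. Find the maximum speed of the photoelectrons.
7.1466e+05 m/s

First, find the maximum kinetic energy:
E_photon = hc/λ = 3.7720 eV
KE_max = E_photon - φ = 3.7720 - 2.32 = 1.4520 eV

Convert to Joules: KE_max = 1.4520 × 1.602×10⁻¹⁹ J = 2.3263e-19 J

Then use KE = ½mv² to find velocity:
v = √(2·KE/m) = √(2 × 2.3263e-19 J / 9.109e-31 kg)
v = 7.1466e+05 m/s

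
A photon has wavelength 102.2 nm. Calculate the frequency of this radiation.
2.9334e+15 Hz

Using the wave equation: c = fλ

Solving for frequency:
f = c/λ = (3×10⁸ m/s) / (102.2×10⁻⁹ m)
f = 2.9334e+15 Hz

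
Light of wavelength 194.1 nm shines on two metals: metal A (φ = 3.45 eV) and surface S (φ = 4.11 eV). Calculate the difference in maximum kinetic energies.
0.6600 eV

Using KE_max = hc/λ - φ for each metal:

Photon energy: E = hc/λ = 6.3876 eV

For metal A (φ₁ = 3.45 eV):
KE₁ = E - φ₁ = 6.3876 - 3.45 = 2.9376 eV

For surface S (φ₂ = 4.11 eV):
KE₂ = E - φ₂ = 6.3876 - 4.11 = 2.2776 eV

Difference:
ΔKE = KE₁ - KE₂ = 2.9376 - 2.2776 = 0.6600 eV

Note: The difference equals the difference in work functions: 4.11 - 3.45 = 0.66 eV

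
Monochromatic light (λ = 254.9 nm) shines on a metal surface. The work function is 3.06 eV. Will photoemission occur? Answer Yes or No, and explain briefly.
Yes

For photoemission, the photon energy must exceed the work function.

Photon energy: E = hc/λ = 4.8640 eV
Work function: φ = 3.06 eV

Since E_photon (4.8640 eV) > φ (3.06 eV), photoemission WILL occur.
The threshold wavelength is λ₀ = hc/φ = 405.2 nm.
Since 254.9 nm < 405.2 nm, the light has sufficient energy.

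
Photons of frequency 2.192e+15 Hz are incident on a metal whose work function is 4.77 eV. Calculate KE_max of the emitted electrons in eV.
4.2954 eV

Using Einstein's photoelectric equation: KE_max = hf - φ

First, calculate the photon energy:
E_photon = hf = (6.626×10⁻³⁴ J·s)(2.192e+15 Hz)
E_photon = 9.0654 eV

Then, the maximum kinetic energy:
KE_max = E_photon - φ = 9.0654 eV - 4.77 eV = 4.2954 eV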